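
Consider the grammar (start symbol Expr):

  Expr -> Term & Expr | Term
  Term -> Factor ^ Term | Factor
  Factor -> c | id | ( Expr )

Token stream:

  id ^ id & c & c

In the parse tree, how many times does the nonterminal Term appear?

[Expr [Term [Factor id] ^ [Term [Factor id]]] & [Expr [Term [Factor c]] & [Expr [Term [Factor c]]]]]

4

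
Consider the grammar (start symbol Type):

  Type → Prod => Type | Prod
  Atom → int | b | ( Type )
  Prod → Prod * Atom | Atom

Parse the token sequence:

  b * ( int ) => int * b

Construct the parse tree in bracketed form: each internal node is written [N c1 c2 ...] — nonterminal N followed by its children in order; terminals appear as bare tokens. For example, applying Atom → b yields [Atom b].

[Type [Prod [Prod [Atom b]] * [Atom ( [Type [Prod [Atom int]]] )]] => [Type [Prod [Prod [Atom int]] * [Atom b]]]]

Type
Prod => Type
Prod * Atom => Type
Atom * Atom => Type
b * Atom => Type
b * ( Type ) => Type
b * ( Prod ) => Type
b * ( Atom ) => Type
b * ( int ) => Type
b * ( int ) => Prod
b * ( int ) => Prod * Atom
b * ( int ) => Atom * Atom
b * ( int ) => int * Atom
b * ( int ) => int * b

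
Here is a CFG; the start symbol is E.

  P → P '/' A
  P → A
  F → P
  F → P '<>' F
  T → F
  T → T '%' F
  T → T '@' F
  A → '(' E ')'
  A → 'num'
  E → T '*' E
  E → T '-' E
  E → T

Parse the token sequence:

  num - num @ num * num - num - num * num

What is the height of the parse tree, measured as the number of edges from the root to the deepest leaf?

[E [T [F [P [A num]]]] - [E [T [T [F [P [A num]]]] @ [F [P [A num]]]] * [E [T [F [P [A num]]]] - [E [T [F [P [A num]]]] - [E [T [F [P [A num]]]] * [E [T [F [P [A num]]]]]]]]]]

10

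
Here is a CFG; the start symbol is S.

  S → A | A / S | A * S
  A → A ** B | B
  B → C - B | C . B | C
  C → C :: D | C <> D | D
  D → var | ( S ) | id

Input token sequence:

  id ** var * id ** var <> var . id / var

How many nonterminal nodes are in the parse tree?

[S [A [A [B [C [D id]]]] ** [B [C [D var]]]] * [S [A [A [B [C [D id]]]] ** [B [C [C [D var]] <> [D var]] . [B [C [D id]]]]] / [S [A [B [C [D var]]]]]]]

28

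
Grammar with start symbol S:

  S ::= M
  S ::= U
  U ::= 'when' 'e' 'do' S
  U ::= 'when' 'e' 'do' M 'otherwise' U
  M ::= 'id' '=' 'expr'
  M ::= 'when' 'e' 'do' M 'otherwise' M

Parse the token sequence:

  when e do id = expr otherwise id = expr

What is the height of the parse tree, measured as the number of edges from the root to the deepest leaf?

[S [M when e do [M id = expr] otherwise [M id = expr]]]

3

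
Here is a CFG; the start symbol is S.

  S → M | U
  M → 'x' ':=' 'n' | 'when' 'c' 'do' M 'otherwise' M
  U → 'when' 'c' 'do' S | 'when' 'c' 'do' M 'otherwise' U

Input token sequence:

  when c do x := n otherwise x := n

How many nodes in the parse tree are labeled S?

1

[S [M when c do [M x := n] otherwise [M x := n]]]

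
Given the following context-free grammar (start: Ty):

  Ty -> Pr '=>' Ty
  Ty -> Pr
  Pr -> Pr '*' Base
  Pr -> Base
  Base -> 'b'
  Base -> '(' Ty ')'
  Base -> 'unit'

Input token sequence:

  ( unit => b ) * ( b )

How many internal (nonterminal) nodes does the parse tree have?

14

[Ty [Pr [Pr [Base ( [Ty [Pr [Base unit]] => [Ty [Pr [Base b]]]] )]] * [Base ( [Ty [Pr [Base b]]] )]]]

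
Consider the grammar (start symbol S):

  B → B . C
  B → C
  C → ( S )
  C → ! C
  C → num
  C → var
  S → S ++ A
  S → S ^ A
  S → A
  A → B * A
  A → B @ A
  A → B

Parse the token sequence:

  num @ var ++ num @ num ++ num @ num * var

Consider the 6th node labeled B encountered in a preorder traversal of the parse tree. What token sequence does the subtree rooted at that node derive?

num

[S [S [S [A [B [C num]] @ [A [B [C var]]]]] ++ [A [B [C num]] @ [A [B [C num]]]]] ++ [A [B [C num]] @ [A [B [C num]] * [A [B [C var]]]]]]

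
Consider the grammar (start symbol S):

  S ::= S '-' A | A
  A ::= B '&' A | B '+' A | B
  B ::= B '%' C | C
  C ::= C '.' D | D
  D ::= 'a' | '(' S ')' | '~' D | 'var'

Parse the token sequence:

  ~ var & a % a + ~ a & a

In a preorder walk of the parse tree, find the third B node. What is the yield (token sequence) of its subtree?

a

[S [A [B [C [D ~ [D var]]]] & [A [B [B [C [D a]]] % [C [D a]]] + [A [B [C [D ~ [D a]]]] & [A [B [C [D a]]]]]]]]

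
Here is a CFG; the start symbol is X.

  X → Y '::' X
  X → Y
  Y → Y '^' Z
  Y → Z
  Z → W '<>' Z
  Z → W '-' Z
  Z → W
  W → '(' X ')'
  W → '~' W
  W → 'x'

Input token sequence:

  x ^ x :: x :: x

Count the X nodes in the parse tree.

[X [Y [Y [Z [W x]]] ^ [Z [W x]]] :: [X [Y [Z [W x]]] :: [X [Y [Z [W x]]]]]]

3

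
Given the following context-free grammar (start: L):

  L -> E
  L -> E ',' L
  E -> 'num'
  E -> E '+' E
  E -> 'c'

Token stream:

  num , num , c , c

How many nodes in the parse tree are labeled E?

[L [E num] , [L [E num] , [L [E c] , [L [E c]]]]]

4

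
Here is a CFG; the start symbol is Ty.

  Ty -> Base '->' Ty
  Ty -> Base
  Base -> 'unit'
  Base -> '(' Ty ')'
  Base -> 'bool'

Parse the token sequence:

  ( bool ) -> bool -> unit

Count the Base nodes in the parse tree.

[Ty [Base ( [Ty [Base bool]] )] -> [Ty [Base bool] -> [Ty [Base unit]]]]

4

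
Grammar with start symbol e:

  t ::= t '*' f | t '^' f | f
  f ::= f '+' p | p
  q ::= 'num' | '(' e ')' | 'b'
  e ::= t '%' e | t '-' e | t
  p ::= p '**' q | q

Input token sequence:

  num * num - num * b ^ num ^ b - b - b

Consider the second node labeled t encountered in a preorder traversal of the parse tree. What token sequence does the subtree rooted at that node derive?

[e [t [t [f [p [q num]]]] * [f [p [q num]]]] - [e [t [t [t [t [f [p [q num]]]] * [f [p [q b]]]] ^ [f [p [q num]]]] ^ [f [p [q b]]]] - [e [t [f [p [q b]]]] - [e [t [f [p [q b]]]]]]]]

num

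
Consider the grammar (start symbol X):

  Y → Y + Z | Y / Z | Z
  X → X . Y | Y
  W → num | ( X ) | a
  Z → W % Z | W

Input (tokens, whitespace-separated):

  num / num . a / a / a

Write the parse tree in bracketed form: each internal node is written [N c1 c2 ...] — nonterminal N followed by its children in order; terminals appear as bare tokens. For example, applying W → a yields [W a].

X
X . Y
Y . Y
Y / Z . Y
Z / Z . Y
W / Z . Y
num / Z . Y
num / W . Y
num / num . Y
num / num . Y / Z
num / num . Y / Z / Z
num / num . Z / Z / Z
num / num . W / Z / Z
num / num . a / Z / Z
num / num . a / W / Z
num / num . a / a / Z
num / num . a / a / W
num / num . a / a / a

[X [X [Y [Y [Z [W num]]] / [Z [W num]]]] . [Y [Y [Y [Z [W a]]] / [Z [W a]]] / [Z [W a]]]]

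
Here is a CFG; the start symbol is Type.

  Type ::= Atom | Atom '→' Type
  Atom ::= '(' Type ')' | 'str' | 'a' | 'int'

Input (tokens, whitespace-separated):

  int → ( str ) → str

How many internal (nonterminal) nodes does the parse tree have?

8

[Type [Atom int] → [Type [Atom ( [Type [Atom str]] )] → [Type [Atom str]]]]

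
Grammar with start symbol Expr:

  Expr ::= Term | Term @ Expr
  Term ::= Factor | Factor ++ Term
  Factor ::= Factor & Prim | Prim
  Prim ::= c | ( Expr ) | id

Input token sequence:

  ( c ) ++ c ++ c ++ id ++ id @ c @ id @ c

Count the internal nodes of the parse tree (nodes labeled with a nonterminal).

32

[Expr [Term [Factor [Prim ( [Expr [Term [Factor [Prim c]]]] )]] ++ [Term [Factor [Prim c]] ++ [Term [Factor [Prim c]] ++ [Term [Factor [Prim id]] ++ [Term [Factor [Prim id]]]]]]] @ [Expr [Term [Factor [Prim c]]] @ [Expr [Term [Factor [Prim id]]] @ [Expr [Term [Factor [Prim c]]]]]]]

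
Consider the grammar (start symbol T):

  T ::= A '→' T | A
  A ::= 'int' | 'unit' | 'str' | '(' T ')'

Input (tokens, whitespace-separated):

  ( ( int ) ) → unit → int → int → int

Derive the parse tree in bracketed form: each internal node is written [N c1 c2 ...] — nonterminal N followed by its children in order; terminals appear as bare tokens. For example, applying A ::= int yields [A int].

[T [A ( [T [A ( [T [A int]] )]] )] → [T [A unit] → [T [A int] → [T [A int] → [T [A int]]]]]]

T
A → T
( T ) → T
( A ) → T
( ( T ) ) → T
( ( A ) ) → T
( ( int ) ) → T
( ( int ) ) → A → T
( ( int ) ) → unit → T
( ( int ) ) → unit → A → T
( ( int ) ) → unit → int → T
( ( int ) ) → unit → int → A → T
( ( int ) ) → unit → int → int → T
( ( int ) ) → unit → int → int → A
( ( int ) ) → unit → int → int → int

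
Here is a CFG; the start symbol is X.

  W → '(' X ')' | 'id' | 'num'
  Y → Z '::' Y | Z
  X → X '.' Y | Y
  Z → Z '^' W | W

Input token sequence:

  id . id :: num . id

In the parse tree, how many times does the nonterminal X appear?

[X [X [X [Y [Z [W id]]]] . [Y [Z [W id]] :: [Y [Z [W num]]]]] . [Y [Z [W id]]]]

3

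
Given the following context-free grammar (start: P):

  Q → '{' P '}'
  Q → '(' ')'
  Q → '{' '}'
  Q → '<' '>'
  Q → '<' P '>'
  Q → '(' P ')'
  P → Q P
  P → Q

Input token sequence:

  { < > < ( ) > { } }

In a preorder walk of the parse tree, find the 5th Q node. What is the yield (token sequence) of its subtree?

{ }

[P [Q { [P [Q < >] [P [Q < [P [Q ( )]] >] [P [Q { }]]]] }]]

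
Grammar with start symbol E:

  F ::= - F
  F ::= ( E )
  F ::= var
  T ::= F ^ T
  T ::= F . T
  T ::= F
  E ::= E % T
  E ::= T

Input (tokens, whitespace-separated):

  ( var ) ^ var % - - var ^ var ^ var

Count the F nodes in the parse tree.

[E [E [T [F ( [E [T [F var]]] )] ^ [T [F var]]]] % [T [F - [F - [F var]]] ^ [T [F var] ^ [T [F var]]]]]

8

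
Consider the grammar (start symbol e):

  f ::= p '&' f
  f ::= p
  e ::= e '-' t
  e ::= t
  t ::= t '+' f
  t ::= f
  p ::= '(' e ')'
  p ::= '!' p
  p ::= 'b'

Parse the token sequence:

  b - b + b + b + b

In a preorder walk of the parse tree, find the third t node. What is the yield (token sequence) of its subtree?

b + b + b

[e [e [t [f [p b]]]] - [t [t [t [t [f [p b]]] + [f [p b]]] + [f [p b]]] + [f [p b]]]]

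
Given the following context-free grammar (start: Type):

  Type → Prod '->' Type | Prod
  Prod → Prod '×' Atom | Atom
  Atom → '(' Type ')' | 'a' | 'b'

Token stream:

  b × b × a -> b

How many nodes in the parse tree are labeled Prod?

4

[Type [Prod [Prod [Prod [Atom b]] × [Atom b]] × [Atom a]] -> [Type [Prod [Atom b]]]]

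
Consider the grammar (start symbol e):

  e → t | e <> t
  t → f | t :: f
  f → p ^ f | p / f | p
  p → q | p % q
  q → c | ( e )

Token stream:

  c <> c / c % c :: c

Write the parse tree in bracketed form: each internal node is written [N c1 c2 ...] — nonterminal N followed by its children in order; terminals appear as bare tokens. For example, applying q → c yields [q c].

e
e <> t
t <> t
f <> t
p <> t
q <> t
c <> t
c <> t :: f
c <> f :: f
c <> p / f :: f
c <> q / f :: f
c <> c / f :: f
c <> c / p :: f
c <> c / p % q :: f
c <> c / q % q :: f
c <> c / c % q :: f
c <> c / c % c :: f
c <> c / c % c :: p
c <> c / c % c :: q
c <> c / c % c :: c

[e [e [t [f [p [q c]]]]] <> [t [t [f [p [q c]] / [f [p [p [q c]] % [q c]]]]] :: [f [p [q c]]]]]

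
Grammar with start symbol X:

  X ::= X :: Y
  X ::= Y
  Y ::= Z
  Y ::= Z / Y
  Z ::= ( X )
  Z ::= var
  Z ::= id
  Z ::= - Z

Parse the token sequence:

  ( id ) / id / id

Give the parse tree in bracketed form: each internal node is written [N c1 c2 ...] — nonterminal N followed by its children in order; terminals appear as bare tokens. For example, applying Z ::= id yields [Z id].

X
Y
Z / Y
( X ) / Y
( Y ) / Y
( Z ) / Y
( id ) / Y
( id ) / Z / Y
( id ) / id / Y
( id ) / id / Z
( id ) / id / id

[X [Y [Z ( [X [Y [Z id]]] )] / [Y [Z id] / [Y [Z id]]]]]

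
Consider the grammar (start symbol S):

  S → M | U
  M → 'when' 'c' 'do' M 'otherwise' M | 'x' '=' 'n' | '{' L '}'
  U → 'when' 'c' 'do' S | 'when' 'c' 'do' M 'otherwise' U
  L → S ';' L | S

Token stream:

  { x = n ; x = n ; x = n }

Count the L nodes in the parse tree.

[S [M { [L [S [M x = n]] ; [L [S [M x = n]] ; [L [S [M x = n]]]]] }]]

3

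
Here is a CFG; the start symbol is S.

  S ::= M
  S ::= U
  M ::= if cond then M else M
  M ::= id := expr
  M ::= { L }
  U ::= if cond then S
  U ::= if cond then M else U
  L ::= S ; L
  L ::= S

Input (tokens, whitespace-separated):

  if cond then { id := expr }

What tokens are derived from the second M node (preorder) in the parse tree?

id := expr

[S [U if cond then [S [M { [L [S [M id := expr]]] }]]]]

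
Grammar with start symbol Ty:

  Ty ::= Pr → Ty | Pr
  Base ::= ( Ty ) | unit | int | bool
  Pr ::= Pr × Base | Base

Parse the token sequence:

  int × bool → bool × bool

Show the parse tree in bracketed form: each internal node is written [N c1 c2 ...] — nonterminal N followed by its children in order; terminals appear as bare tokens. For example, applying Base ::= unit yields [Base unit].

[Ty [Pr [Pr [Base int]] × [Base bool]] → [Ty [Pr [Pr [Base bool]] × [Base bool]]]]

Ty
Pr → Ty
Pr × Base → Ty
Base × Base → Ty
int × Base → Ty
int × bool → Ty
int × bool → Pr
int × bool → Pr × Base
int × bool → Base × Base
int × bool → bool × Base
int × bool → bool × bool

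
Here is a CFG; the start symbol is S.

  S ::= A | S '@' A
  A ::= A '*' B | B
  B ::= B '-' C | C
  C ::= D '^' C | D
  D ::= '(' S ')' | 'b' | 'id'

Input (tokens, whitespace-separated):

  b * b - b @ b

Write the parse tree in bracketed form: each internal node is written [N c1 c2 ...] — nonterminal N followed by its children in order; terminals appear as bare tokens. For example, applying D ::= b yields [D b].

S
S @ A
A @ A
A * B @ A
B * B @ A
C * B @ A
D * B @ A
b * B @ A
b * B - C @ A
b * C - C @ A
b * D - C @ A
b * b - C @ A
b * b - D @ A
b * b - b @ A
b * b - b @ B
b * b - b @ C
b * b - b @ D
b * b - b @ b

[S [S [A [A [B [C [D b]]]] * [B [B [C [D b]]] - [C [D b]]]]] @ [A [B [C [D b]]]]]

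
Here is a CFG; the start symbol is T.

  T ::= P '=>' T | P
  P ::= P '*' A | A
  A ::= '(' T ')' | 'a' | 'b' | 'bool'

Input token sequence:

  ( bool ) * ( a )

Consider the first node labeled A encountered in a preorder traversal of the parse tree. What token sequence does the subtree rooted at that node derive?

[T [P [P [A ( [T [P [A bool]]] )]] * [A ( [T [P [A a]]] )]]]

( bool )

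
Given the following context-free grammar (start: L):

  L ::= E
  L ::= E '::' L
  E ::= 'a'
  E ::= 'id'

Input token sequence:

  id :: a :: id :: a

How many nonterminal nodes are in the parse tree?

[L [E id] :: [L [E a] :: [L [E id] :: [L [E a]]]]]

8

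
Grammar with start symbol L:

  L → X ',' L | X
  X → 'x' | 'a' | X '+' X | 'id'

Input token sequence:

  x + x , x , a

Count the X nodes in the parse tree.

5

[L [X [X x] + [X x]] , [L [X x] , [L [X a]]]]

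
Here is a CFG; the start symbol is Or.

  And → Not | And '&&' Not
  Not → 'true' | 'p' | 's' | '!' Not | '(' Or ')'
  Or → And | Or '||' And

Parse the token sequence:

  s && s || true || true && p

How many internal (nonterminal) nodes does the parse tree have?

[Or [Or [Or [And [And [Not s]] && [Not s]]] || [And [Not true]]] || [And [And [Not true]] && [Not p]]]

13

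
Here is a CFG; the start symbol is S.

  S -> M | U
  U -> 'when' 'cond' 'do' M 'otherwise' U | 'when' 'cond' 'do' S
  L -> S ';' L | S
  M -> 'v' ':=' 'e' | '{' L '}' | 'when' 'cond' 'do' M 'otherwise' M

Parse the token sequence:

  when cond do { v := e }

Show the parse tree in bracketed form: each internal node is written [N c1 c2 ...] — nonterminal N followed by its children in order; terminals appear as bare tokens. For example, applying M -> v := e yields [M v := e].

S
U
when cond do S
when cond do M
when cond do { L }
when cond do { S }
when cond do { M }
when cond do { v := e }

[S [U when cond do [S [M { [L [S [M v := e]]] }]]]]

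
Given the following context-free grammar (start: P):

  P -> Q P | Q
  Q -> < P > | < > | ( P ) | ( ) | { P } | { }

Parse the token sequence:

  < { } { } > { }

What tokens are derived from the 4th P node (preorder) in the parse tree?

[P [Q < [P [Q { }] [P [Q { }]]] >] [P [Q { }]]]

{ }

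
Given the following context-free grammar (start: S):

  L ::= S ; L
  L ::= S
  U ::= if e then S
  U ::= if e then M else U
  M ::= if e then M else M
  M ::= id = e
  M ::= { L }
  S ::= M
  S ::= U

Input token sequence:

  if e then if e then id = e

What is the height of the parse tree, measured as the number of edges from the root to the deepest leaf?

[S [U if e then [S [U if e then [S [M id = e]]]]]]

6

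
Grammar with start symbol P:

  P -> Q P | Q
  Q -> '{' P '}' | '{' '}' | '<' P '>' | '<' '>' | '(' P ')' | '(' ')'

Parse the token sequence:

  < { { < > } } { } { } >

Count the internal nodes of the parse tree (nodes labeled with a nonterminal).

12

[P [Q < [P [Q { [P [Q { [P [Q < >]] }]] }] [P [Q { }] [P [Q { }]]]] >]]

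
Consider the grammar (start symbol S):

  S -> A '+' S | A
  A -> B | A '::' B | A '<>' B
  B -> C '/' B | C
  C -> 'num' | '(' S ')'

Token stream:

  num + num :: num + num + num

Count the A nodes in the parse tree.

5

[S [A [B [C num]]] + [S [A [A [B [C num]]] :: [B [C num]]] + [S [A [B [C num]]] + [S [A [B [C num]]]]]]]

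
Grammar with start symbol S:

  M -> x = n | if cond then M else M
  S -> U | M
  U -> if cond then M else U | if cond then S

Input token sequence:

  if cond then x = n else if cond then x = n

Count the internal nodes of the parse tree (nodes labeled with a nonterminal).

[S [U if cond then [M x = n] else [U if cond then [S [M x = n]]]]]

6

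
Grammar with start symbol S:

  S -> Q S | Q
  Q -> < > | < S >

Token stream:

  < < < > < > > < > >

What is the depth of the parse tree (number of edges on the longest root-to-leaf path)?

7

[S [Q < [S [Q < [S [Q < >] [S [Q < >]]] >] [S [Q < >]]] >]]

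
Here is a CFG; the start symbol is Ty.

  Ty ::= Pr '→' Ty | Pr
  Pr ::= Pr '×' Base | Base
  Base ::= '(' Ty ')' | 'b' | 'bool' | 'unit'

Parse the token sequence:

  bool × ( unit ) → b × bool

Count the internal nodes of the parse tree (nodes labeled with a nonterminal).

13

[Ty [Pr [Pr [Base bool]] × [Base ( [Ty [Pr [Base unit]]] )]] → [Ty [Pr [Pr [Base b]] × [Base bool]]]]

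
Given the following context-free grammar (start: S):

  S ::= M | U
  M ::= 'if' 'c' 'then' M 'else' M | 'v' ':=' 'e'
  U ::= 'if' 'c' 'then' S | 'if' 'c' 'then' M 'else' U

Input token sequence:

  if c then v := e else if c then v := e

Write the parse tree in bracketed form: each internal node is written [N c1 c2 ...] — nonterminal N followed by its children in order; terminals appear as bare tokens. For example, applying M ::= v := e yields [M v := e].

[S [U if c then [M v := e] else [U if c then [S [M v := e]]]]]

S
U
if c then M else U
if c then v := e else U
if c then v := e else if c then S
if c then v := e else if c then M
if c then v := e else if c then v := e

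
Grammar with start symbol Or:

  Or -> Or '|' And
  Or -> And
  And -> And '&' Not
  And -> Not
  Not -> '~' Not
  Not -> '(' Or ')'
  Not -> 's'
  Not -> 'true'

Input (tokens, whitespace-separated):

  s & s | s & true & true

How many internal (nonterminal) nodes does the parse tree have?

[Or [Or [And [And [Not s]] & [Not s]]] | [And [And [And [Not s]] & [Not true]] & [Not true]]]

12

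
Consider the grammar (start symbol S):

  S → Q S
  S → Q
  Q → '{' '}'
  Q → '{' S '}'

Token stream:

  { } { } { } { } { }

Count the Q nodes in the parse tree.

5

[S [Q { }] [S [Q { }] [S [Q { }] [S [Q { }] [S [Q { }]]]]]]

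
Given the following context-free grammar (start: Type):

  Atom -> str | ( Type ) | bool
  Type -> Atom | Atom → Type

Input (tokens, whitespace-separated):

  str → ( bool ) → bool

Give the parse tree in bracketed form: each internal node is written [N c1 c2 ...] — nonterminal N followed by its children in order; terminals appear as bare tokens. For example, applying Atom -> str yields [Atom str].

[Type [Atom str] → [Type [Atom ( [Type [Atom bool]] )] → [Type [Atom bool]]]]

Type
Atom → Type
str → Type
str → Atom → Type
str → ( Type ) → Type
str → ( Atom ) → Type
str → ( bool ) → Type
str → ( bool ) → Atom
str → ( bool ) → bool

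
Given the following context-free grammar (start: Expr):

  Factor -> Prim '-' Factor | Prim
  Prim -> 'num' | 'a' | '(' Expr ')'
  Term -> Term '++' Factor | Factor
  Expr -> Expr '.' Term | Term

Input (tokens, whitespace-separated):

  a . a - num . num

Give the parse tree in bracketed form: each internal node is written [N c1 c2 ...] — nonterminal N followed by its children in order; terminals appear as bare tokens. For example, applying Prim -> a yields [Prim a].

[Expr [Expr [Expr [Term [Factor [Prim a]]]] . [Term [Factor [Prim a] - [Factor [Prim num]]]]] . [Term [Factor [Prim num]]]]

Expr
Expr . Term
Expr . Term . Term
Term . Term . Term
Factor . Term . Term
Prim . Term . Term
a . Term . Term
a . Factor . Term
a . Prim - Factor . Term
a . a - Factor . Term
a . a - Prim . Term
a . a - num . Term
a . a - num . Factor
a . a - num . Prim
a . a - num . num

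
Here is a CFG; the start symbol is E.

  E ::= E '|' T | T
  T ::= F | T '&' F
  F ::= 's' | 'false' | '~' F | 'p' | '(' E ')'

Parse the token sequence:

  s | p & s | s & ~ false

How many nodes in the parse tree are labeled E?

3

[E [E [E [T [F s]]] | [T [T [F p]] & [F s]]] | [T [T [F s]] & [F ~ [F false]]]]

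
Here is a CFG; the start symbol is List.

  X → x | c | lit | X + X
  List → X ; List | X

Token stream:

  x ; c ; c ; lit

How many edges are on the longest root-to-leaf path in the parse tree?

5

[List [X x] ; [List [X c] ; [List [X c] ; [List [X lit]]]]]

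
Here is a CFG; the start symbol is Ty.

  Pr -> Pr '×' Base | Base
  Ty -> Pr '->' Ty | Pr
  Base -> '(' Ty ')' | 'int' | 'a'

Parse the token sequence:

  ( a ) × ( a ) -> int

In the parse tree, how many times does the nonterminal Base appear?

5

[Ty [Pr [Pr [Base ( [Ty [Pr [Base a]]] )]] × [Base ( [Ty [Pr [Base a]]] )]] -> [Ty [Pr [Base int]]]]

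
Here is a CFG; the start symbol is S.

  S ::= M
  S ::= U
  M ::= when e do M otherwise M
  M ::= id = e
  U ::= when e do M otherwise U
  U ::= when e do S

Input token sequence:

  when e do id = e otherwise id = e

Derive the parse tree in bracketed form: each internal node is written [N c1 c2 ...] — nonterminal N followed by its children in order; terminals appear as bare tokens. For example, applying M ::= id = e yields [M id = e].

S
M
when e do M otherwise M
when e do id = e otherwise M
when e do id = e otherwise id = e

[S [M when e do [M id = e] otherwise [M id = e]]]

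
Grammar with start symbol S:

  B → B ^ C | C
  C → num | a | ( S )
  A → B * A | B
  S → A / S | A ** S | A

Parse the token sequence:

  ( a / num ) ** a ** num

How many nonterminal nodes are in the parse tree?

20

[S [A [B [C ( [S [A [B [C a]]] / [S [A [B [C num]]]]] )]]] ** [S [A [B [C a]]] ** [S [A [B [C num]]]]]]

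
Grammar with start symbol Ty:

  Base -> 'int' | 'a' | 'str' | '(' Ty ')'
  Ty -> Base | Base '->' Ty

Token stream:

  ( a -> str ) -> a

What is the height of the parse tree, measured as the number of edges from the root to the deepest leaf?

5

[Ty [Base ( [Ty [Base a] -> [Ty [Base str]]] )] -> [Ty [Base a]]]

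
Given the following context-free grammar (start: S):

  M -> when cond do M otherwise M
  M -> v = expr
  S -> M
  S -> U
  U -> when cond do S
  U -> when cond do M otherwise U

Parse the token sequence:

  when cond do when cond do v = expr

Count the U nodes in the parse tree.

2

[S [U when cond do [S [U when cond do [S [M v = expr]]]]]]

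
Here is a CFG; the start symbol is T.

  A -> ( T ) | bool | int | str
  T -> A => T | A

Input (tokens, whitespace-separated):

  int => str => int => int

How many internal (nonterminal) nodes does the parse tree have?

8

[T [A int] => [T [A str] => [T [A int] => [T [A int]]]]]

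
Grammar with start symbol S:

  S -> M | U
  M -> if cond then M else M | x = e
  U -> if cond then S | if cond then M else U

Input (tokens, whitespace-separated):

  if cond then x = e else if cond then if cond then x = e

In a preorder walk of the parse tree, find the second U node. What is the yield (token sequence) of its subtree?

[S [U if cond then [M x = e] else [U if cond then [S [U if cond then [S [M x = e]]]]]]]

if cond then if cond then x = e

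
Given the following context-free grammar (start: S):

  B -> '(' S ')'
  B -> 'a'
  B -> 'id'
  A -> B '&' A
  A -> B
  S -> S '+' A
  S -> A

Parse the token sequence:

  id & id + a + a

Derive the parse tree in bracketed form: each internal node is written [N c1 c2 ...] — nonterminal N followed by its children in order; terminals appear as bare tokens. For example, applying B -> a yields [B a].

[S [S [S [A [B id] & [A [B id]]]] + [A [B a]]] + [A [B a]]]

S
S + A
S + A + A
A + A + A
B & A + A + A
id & A + A + A
id & B + A + A
id & id + A + A
id & id + B + A
id & id + a + A
id & id + a + B
id & id + a + a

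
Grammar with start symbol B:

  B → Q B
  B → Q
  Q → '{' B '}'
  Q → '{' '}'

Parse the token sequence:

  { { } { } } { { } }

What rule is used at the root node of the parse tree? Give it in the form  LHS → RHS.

[B [Q { [B [Q { }] [B [Q { }]]] }] [B [Q { [B [Q { }]] }]]]

B → Q B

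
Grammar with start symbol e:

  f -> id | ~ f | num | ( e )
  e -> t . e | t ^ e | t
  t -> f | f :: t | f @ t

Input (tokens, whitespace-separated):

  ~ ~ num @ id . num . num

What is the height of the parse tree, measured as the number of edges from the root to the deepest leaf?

5

[e [t [f ~ [f ~ [f num]]] @ [t [f id]]] . [e [t [f num]] . [e [t [f num]]]]]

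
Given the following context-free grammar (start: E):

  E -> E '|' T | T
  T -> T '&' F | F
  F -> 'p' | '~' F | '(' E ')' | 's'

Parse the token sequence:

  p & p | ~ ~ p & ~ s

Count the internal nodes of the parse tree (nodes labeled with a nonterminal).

13

[E [E [T [T [F p]] & [F p]]] | [T [T [F ~ [F ~ [F p]]]] & [F ~ [F s]]]]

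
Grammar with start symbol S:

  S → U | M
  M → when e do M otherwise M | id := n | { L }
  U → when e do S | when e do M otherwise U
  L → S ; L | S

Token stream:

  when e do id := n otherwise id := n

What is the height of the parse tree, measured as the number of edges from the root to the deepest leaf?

[S [M when e do [M id := n] otherwise [M id := n]]]

3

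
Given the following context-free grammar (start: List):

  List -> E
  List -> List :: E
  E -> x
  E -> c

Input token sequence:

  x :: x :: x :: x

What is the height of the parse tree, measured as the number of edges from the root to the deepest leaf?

[List [List [List [List [E x]] :: [E x]] :: [E x]] :: [E x]]

5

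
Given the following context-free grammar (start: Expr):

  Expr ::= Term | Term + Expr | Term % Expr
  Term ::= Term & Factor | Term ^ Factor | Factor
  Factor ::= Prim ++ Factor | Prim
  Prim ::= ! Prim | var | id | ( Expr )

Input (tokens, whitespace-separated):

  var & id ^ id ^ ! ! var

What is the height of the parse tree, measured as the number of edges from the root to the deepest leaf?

[Expr [Term [Term [Term [Term [Factor [Prim var]]] & [Factor [Prim id]]] ^ [Factor [Prim id]]] ^ [Factor [Prim ! [Prim ! [Prim var]]]]]]

7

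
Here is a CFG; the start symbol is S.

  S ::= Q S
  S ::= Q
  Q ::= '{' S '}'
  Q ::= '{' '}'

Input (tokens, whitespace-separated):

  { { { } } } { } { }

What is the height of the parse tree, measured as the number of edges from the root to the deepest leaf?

6

[S [Q { [S [Q { [S [Q { }]] }]] }] [S [Q { }] [S [Q { }]]]]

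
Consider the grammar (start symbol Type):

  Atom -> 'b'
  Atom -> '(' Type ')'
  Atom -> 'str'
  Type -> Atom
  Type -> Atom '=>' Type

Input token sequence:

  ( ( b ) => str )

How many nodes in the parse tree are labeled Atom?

[Type [Atom ( [Type [Atom ( [Type [Atom b]] )] => [Type [Atom str]]] )]]

4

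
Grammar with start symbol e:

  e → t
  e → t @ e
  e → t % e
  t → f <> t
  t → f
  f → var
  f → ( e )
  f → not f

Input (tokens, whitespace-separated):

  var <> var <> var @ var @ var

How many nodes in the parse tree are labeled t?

[e [t [f var] <> [t [f var] <> [t [f var]]]] @ [e [t [f var]] @ [e [t [f var]]]]]

5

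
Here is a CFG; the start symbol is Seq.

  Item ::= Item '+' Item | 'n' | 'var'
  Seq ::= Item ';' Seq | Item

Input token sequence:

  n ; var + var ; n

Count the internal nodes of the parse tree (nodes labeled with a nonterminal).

8

[Seq [Item n] ; [Seq [Item [Item var] + [Item var]] ; [Seq [Item n]]]]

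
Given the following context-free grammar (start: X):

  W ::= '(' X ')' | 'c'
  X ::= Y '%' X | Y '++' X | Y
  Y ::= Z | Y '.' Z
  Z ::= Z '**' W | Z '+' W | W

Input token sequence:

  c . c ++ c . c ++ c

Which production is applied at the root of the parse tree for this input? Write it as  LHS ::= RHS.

[X [Y [Y [Z [W c]]] . [Z [W c]]] ++ [X [Y [Y [Z [W c]]] . [Z [W c]]] ++ [X [Y [Z [W c]]]]]]

X ::= Y '++' X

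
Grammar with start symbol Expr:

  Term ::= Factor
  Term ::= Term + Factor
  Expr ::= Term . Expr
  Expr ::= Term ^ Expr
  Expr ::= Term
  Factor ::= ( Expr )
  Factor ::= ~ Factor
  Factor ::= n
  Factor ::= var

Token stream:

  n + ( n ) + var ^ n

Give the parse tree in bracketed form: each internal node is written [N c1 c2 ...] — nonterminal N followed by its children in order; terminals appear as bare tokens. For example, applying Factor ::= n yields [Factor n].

Expr
Term ^ Expr
Term + Factor ^ Expr
Term + Factor + Factor ^ Expr
Factor + Factor + Factor ^ Expr
n + Factor + Factor ^ Expr
n + ( Expr ) + Factor ^ Expr
n + ( Term ) + Factor ^ Expr
n + ( Factor ) + Factor ^ Expr
n + ( n ) + Factor ^ Expr
n + ( n ) + var ^ Expr
n + ( n ) + var ^ Term
n + ( n ) + var ^ Factor
n + ( n ) + var ^ n

[Expr [Term [Term [Term [Factor n]] + [Factor ( [Expr [Term [Factor n]]] )]] + [Factor var]] ^ [Expr [Term [Factor n]]]]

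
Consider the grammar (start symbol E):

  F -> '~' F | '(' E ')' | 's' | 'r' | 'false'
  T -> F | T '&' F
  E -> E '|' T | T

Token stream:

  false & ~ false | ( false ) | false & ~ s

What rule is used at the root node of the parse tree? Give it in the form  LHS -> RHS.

E -> E '|' T

[E [E [E [T [T [F false]] & [F ~ [F false]]]] | [T [F ( [E [T [F false]]] )]]] | [T [T [F false]] & [F ~ [F s]]]]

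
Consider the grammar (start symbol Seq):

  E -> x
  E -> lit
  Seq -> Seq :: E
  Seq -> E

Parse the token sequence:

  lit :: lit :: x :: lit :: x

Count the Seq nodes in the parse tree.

[Seq [Seq [Seq [Seq [Seq [E lit]] :: [E lit]] :: [E x]] :: [E lit]] :: [E x]]

5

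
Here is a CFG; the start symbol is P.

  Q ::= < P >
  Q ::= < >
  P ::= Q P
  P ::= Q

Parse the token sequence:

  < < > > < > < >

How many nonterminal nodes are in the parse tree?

8

[P [Q < [P [Q < >]] >] [P [Q < >] [P [Q < >]]]]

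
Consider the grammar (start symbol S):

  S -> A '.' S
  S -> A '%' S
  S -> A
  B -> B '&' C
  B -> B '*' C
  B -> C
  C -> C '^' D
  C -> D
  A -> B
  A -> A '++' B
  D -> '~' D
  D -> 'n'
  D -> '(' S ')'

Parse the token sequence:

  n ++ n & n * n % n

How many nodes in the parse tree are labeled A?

[S [A [A [B [C [D n]]]] ++ [B [B [B [C [D n]]] & [C [D n]]] * [C [D n]]]] % [S [A [B [C [D n]]]]]]

3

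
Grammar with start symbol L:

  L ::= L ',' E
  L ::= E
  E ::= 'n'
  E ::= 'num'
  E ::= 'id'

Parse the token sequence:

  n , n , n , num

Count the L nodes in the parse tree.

4

[L [L [L [L [E n]] , [E n]] , [E n]] , [E num]]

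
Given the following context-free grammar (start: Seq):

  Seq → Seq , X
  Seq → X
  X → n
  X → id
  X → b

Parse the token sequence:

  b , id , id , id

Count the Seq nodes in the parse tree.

4

[Seq [Seq [Seq [Seq [X b]] , [X id]] , [X id]] , [X id]]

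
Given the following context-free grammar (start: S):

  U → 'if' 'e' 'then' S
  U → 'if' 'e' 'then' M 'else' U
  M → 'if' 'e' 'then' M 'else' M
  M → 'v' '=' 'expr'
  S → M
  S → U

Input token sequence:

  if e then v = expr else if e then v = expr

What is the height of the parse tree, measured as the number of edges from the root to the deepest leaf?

5

[S [U if e then [M v = expr] else [U if e then [S [M v = expr]]]]]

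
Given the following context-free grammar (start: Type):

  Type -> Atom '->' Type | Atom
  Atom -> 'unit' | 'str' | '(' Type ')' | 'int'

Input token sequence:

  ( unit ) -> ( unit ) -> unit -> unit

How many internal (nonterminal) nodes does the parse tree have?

[Type [Atom ( [Type [Atom unit]] )] -> [Type [Atom ( [Type [Atom unit]] )] -> [Type [Atom unit] -> [Type [Atom unit]]]]]

12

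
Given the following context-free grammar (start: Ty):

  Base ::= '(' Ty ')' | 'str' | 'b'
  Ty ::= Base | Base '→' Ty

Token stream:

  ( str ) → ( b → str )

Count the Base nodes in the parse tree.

5

[Ty [Base ( [Ty [Base str]] )] → [Ty [Base ( [Ty [Base b] → [Ty [Base str]]] )]]]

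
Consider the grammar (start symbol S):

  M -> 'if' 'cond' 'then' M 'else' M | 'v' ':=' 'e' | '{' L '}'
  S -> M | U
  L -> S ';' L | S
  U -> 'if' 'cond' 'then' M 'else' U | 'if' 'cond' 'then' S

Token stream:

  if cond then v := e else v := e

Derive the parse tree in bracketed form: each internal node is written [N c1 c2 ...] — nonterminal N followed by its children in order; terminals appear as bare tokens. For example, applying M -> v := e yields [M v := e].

[S [M if cond then [M v := e] else [M v := e]]]

S
M
if cond then M else M
if cond then v := e else M
if cond then v := e else v := e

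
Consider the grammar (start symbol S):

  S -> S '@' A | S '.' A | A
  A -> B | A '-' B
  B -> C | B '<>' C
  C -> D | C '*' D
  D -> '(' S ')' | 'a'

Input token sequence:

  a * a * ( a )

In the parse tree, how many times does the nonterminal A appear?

[S [A [B [C [C [C [D a]] * [D a]] * [D ( [S [A [B [C [D a]]]]] )]]]]]

2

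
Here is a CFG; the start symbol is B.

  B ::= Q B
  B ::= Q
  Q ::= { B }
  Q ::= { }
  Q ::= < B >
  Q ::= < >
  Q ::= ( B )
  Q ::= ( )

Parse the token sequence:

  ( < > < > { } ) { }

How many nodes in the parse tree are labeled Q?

5

[B [Q ( [B [Q < >] [B [Q < >] [B [Q { }]]]] )] [B [Q { }]]]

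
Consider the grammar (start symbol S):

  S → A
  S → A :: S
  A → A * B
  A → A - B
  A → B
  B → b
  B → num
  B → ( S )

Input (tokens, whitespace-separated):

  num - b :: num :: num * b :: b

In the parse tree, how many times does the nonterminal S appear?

[S [A [A [B num]] - [B b]] :: [S [A [B num]] :: [S [A [A [B num]] * [B b]] :: [S [A [B b]]]]]]

4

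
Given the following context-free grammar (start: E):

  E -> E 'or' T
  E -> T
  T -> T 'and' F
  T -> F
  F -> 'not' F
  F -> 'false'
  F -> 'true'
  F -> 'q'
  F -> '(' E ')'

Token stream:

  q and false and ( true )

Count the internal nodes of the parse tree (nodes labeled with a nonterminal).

[E [T [T [T [F q]] and [F false]] and [F ( [E [T [F true]]] )]]]

10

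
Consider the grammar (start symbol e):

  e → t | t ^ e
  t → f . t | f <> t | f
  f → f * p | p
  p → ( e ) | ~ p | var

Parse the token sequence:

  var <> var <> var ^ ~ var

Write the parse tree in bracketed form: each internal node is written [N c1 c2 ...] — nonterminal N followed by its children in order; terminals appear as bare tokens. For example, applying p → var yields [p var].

[e [t [f [p var]] <> [t [f [p var]] <> [t [f [p var]]]]] ^ [e [t [f [p ~ [p var]]]]]]

e
t ^ e
f <> t ^ e
p <> t ^ e
var <> t ^ e
var <> f <> t ^ e
var <> p <> t ^ e
var <> var <> t ^ e
var <> var <> f ^ e
var <> var <> p ^ e
var <> var <> var ^ e
var <> var <> var ^ t
var <> var <> var ^ f
var <> var <> var ^ p
var <> var <> var ^ ~ p
var <> var <> var ^ ~ var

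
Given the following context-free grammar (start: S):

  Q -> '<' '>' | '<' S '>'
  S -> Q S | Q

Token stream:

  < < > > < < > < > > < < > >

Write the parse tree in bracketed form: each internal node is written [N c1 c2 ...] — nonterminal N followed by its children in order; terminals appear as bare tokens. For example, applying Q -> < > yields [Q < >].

[S [Q < [S [Q < >]] >] [S [Q < [S [Q < >] [S [Q < >]]] >] [S [Q < [S [Q < >]] >]]]]

S
Q S
< S > S
< Q > S
< < > > S
< < > > Q S
< < > > < S > S
< < > > < Q S > S
< < > > < < > S > S
< < > > < < > Q > S
< < > > < < > < > > S
< < > > < < > < > > Q
< < > > < < > < > > < S >
< < > > < < > < > > < Q >
< < > > < < > < > > < < > >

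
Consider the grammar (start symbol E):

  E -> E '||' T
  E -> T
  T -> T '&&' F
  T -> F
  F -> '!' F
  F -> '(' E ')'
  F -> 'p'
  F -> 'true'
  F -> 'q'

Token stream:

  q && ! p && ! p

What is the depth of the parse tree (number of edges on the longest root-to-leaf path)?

[E [T [T [T [F q]] && [F ! [F p]]] && [F ! [F p]]]]

5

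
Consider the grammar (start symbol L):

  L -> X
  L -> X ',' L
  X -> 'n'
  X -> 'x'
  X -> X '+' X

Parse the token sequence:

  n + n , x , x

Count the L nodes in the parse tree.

[L [X [X n] + [X n]] , [L [X x] , [L [X x]]]]

3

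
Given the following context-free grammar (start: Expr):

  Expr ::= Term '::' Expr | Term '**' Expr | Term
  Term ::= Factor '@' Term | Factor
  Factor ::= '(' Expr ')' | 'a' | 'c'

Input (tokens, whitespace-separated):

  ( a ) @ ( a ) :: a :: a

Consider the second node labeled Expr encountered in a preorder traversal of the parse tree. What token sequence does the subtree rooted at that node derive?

a

[Expr [Term [Factor ( [Expr [Term [Factor a]]] )] @ [Term [Factor ( [Expr [Term [Factor a]]] )]]] :: [Expr [Term [Factor a]] :: [Expr [Term [Factor a]]]]]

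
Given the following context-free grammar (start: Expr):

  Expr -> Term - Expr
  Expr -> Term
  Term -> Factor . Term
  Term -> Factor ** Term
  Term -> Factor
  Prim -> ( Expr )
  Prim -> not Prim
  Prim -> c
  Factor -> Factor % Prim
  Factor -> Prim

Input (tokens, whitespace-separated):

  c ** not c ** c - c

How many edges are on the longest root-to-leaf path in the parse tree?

6

[Expr [Term [Factor [Prim c]] ** [Term [Factor [Prim not [Prim c]]] ** [Term [Factor [Prim c]]]]] - [Expr [Term [Factor [Prim c]]]]]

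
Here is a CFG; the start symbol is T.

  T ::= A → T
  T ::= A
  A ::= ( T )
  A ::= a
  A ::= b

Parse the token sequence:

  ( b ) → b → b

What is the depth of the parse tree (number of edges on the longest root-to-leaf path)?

[T [A ( [T [A b]] )] → [T [A b] → [T [A b]]]]

4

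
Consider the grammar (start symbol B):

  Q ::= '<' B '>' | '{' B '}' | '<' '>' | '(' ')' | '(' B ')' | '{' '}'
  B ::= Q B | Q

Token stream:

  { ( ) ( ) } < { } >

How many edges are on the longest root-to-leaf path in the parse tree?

[B [Q { [B [Q ( )] [B [Q ( )]]] }] [B [Q < [B [Q { }]] >]]]

5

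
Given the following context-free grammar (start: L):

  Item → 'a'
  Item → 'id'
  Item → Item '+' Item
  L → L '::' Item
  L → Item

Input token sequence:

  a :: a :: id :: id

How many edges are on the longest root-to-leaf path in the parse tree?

[L [L [L [L [Item a]] :: [Item a]] :: [Item id]] :: [Item id]]

5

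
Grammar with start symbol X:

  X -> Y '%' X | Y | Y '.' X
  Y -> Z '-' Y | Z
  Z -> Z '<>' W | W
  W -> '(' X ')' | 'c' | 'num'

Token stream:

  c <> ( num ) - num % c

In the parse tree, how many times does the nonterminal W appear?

[X [Y [Z [Z [W c]] <> [W ( [X [Y [Z [W num]]]] )]] - [Y [Z [W num]]]] % [X [Y [Z [W c]]]]]

5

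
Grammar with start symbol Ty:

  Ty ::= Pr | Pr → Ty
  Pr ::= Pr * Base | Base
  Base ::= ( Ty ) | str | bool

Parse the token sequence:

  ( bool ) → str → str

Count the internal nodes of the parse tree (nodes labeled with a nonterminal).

12

[Ty [Pr [Base ( [Ty [Pr [Base bool]]] )]] → [Ty [Pr [Base str]] → [Ty [Pr [Base str]]]]]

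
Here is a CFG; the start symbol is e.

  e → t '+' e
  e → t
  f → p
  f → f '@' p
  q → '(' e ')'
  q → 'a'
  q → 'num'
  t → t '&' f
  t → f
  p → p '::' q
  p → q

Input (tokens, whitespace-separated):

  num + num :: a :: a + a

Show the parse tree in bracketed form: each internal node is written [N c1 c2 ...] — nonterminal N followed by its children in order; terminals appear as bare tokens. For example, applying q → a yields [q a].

e
t + e
f + e
p + e
q + e
num + e
num + t + e
num + f + e
num + p + e
num + p :: q + e
num + p :: q :: q + e
num + q :: q :: q + e
num + num :: q :: q + e
num + num :: a :: q + e
num + num :: a :: a + e
num + num :: a :: a + t
num + num :: a :: a + f
num + num :: a :: a + p
num + num :: a :: a + q
num + num :: a :: a + a

[e [t [f [p [q num]]]] + [e [t [f [p [p [p [q num]] :: [q a]] :: [q a]]]] + [e [t [f [p [q a]]]]]]]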